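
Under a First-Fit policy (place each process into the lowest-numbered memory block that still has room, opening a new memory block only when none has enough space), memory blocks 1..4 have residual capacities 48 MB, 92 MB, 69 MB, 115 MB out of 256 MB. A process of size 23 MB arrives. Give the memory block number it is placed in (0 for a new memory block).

Memory blocks with room: memory block 1 (48 MB), memory block 2 (92 MB), memory block 3 (69 MB), memory block 4 (115 MB).
The first with room is memory block 1.

1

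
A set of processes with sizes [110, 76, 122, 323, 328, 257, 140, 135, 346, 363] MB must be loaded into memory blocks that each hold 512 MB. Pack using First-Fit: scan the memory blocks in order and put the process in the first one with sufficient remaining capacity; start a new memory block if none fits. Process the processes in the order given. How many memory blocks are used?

110 MB → memory block 1 (remaining 402 MB)
76 MB → memory block 1 (remaining 326 MB)
122 MB → memory block 1 (remaining 204 MB)
323 MB → memory block 2 (remaining 189 MB)
328 MB → memory block 3 (remaining 184 MB)
257 MB → memory block 4 (remaining 255 MB)
140 MB → memory block 1 (remaining 64 MB)
135 MB → memory block 2 (remaining 54 MB)
346 MB → memory block 5 (remaining 166 MB)
363 MB → memory block 6 (remaining 149 MB)
Final memory blocks: [110,76,122,140] [323,135] [328] [257] [346] [363].

6 memory blocks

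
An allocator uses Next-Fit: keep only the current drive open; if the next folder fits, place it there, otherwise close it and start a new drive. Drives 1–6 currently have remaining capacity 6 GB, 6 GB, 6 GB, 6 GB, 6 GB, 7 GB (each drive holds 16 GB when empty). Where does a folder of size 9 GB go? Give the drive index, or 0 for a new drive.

0

Next-Fit only looks at drive 6, which has 7 GB free.
9 GB does not fit, so a new drive is opened.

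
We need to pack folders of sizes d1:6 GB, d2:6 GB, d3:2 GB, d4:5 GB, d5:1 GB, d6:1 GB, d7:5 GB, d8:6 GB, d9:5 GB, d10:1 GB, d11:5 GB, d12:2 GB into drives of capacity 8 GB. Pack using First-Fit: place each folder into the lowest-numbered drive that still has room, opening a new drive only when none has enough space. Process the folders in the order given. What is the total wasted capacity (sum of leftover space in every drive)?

drive 1: place d1 (6 GB), 2 GB left
drive 2: place d2 (6 GB), 2 GB left
drive 1: place d3 (2 GB), 0 GB left
drive 3: place d4 (5 GB), 3 GB left
drive 2: place d5 (1 GB), 1 GB left
drive 2: place d6 (1 GB), 0 GB left
drive 4: place d7 (5 GB), 3 GB left
drive 5: place d8 (6 GB), 2 GB left
drive 6: place d9 (5 GB), 3 GB left
drive 3: place d10 (1 GB), 2 GB left
drive 7: place d11 (5 GB), 3 GB left
drive 3: place d12 (2 GB), 0 GB left
7 drives × 8 GB = 56 GB; used 45 GB; unused 11 GB.

11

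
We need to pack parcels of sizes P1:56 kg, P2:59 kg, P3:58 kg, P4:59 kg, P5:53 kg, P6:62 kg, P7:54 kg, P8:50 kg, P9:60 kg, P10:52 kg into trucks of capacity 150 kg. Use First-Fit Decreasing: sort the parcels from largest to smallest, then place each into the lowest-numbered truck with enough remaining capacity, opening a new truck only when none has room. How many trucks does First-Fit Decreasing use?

Sorted descending: 62, 60, 59, 59, 58, 56, 54, 53, 52, 50.
truck 1: place 62 kg, 88 kg left
truck 1: place 60 kg, 28 kg left
truck 2: place 59 kg, 91 kg left
truck 2: place 59 kg, 32 kg left
truck 3: place 58 kg, 92 kg left
truck 3: place 56 kg, 36 kg left
truck 4: place 54 kg, 96 kg left
truck 4: place 53 kg, 43 kg left
truck 5: place 52 kg, 98 kg left
truck 5: place 50 kg, 48 kg left

5 trucks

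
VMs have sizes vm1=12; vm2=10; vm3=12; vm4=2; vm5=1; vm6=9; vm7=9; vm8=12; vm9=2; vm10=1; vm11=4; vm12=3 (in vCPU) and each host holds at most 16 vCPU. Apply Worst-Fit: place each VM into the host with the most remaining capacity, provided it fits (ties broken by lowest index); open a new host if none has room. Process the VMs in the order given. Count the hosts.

6

Put vm1 (12 vCPU) in host 1; 4 vCPU remain.
Put vm2 (10 vCPU) in host 2; 6 vCPU remain.
Put vm3 (12 vCPU) in host 3; 4 vCPU remain.
Put vm4 (2 vCPU) in host 2; 4 vCPU remain.
Put vm5 (1 vCPU) in host 1; 3 vCPU remain.
Put vm6 (9 vCPU) in host 4; 7 vCPU remain.
Put vm7 (9 vCPU) in host 5; 7 vCPU remain.
Put vm8 (12 vCPU) in host 6; 4 vCPU remain.
Put vm9 (2 vCPU) in host 4; 5 vCPU remain.
Put vm10 (1 vCPU) in host 5; 6 vCPU remain.
Put vm11 (4 vCPU) in host 5; 2 vCPU remain.
Put vm12 (3 vCPU) in host 4; 2 vCPU remain.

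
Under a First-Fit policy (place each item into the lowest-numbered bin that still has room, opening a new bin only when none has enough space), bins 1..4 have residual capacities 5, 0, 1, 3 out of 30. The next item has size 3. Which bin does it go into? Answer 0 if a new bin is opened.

Bins with room: bin 1 (5), bin 4 (3).
The first with room is bin 1.

1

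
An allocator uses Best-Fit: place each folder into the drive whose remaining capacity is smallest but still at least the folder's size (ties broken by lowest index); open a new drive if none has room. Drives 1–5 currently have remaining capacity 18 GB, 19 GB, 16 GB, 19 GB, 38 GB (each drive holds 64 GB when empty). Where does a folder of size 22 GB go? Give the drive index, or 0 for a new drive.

5

Drives with room: drive 5 (38 GB).
Tightest fit is drive 5 with 38 GB free.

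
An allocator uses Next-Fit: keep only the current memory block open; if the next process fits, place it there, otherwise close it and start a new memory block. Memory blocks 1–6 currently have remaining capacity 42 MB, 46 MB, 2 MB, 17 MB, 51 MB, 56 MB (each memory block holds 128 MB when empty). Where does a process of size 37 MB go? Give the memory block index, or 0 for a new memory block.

Next-Fit only looks at memory block 6, which has 56 MB free.
37 MB fits there.

6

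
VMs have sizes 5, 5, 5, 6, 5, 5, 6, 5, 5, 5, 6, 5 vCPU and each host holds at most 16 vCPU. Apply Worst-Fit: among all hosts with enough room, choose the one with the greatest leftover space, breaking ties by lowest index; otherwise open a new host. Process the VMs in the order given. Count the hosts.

Put 5 vCPU in host 1; 11 vCPU remain.
Put 5 vCPU in host 1; 6 vCPU remain.
Put 5 vCPU in host 1; 1 vCPU remain.
Put 6 vCPU in host 2; 10 vCPU remain.
Put 5 vCPU in host 2; 5 vCPU remain.
Put 5 vCPU in host 2; 0 vCPU remain.
Put 6 vCPU in host 3; 10 vCPU remain.
Put 5 vCPU in host 3; 5 vCPU remain.
Put 5 vCPU in host 3; 0 vCPU remain.
Put 5 vCPU in host 4; 11 vCPU remain.
Put 6 vCPU in host 4; 5 vCPU remain.
Put 5 vCPU in host 4; 0 vCPU remain.

4 hosts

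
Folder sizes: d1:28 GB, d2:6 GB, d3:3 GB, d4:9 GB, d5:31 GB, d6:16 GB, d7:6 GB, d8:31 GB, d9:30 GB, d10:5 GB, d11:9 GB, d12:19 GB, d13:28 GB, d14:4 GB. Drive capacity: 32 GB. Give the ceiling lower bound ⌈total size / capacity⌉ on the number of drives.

Total size = 28 + 6 + 3 + 9 + 31 + 16 + 6 + 31 + 30 + 5 + 9 + 19 + 28 + 4 = 225 GB.
⌈225 / 32⌉ = 8.

8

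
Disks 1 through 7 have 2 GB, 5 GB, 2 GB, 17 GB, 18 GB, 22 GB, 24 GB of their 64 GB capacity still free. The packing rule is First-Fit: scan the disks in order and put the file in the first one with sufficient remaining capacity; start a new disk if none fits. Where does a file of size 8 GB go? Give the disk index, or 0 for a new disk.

4

Disks with room: disk 4 (17 GB), disk 5 (18 GB), disk 6 (22 GB), disk 7 (24 GB).
The first with room is disk 4.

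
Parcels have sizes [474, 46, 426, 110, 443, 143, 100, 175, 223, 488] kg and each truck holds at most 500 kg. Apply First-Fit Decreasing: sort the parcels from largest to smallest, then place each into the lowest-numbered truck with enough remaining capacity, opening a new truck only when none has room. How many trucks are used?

Sorted descending: 488, 474, 443, 426, 223, 175, 143, 110, 100, 46.
truck 1: place 488 kg, 12 kg left
truck 2: place 474 kg, 26 kg left
truck 3: place 443 kg, 57 kg left
truck 4: place 426 kg, 74 kg left
truck 5: place 223 kg, 277 kg left
truck 5: place 175 kg, 102 kg left
truck 6: place 143 kg, 357 kg left
truck 6: place 110 kg, 247 kg left
truck 5: place 100 kg, 2 kg left
truck 3: place 46 kg, 11 kg left
Final trucks: [488] [474] [443,46] [426] [223,175,100] [143,110].

6 trucks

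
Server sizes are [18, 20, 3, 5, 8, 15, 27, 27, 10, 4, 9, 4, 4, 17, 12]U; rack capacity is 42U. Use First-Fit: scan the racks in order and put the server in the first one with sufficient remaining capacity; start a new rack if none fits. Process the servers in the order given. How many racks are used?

Put 18U in rack 1; 24U remain.
Put 20U in rack 1; 4U remain.
Put 3U in rack 1; 1U remain.
Put 5U in rack 2; 37U remain.
Put 8U in rack 2; 29U remain.
Put 15U in rack 2; 14U remain.
Put 27U in rack 3; 15U remain.
Put 27U in rack 4; 15U remain.
Put 10U in rack 2; 4U remain.
Put 4U in rack 2; 0U remain.
Put 9U in rack 3; 6U remain.
Put 4U in rack 3; 2U remain.
Put 4U in rack 4; 11U remain.
Put 17U in rack 5; 25U remain.
Put 12U in rack 5; 13U remain.
Final racks: [18,20,3] [5,8,15,10,4] [27,9,4] [27,4] [17,12].

5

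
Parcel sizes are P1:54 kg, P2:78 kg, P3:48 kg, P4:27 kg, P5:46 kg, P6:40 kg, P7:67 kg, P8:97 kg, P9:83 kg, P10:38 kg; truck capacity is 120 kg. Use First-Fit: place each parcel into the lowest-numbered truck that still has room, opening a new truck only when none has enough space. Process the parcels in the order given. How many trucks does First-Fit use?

P1 (54 kg) → truck 1 (remaining 66 kg)
P2 (78 kg) → truck 2 (remaining 42 kg)
P3 (48 kg) → truck 1 (remaining 18 kg)
P4 (27 kg) → truck 2 (remaining 15 kg)
P5 (46 kg) → truck 3 (remaining 74 kg)
P6 (40 kg) → truck 3 (remaining 34 kg)
P7 (67 kg) → truck 4 (remaining 53 kg)
P8 (97 kg) → truck 5 (remaining 23 kg)
P9 (83 kg) → truck 6 (remaining 37 kg)
P10 (38 kg) → truck 4 (remaining 15 kg)
Final trucks: [54,48] [78,27] [46,40] [67,38] [97] [83].

6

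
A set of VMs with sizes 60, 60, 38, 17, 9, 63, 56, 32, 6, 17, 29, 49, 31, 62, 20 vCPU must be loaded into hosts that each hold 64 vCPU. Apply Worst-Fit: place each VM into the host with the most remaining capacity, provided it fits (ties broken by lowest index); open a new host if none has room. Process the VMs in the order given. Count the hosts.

10

host 1: place 60 vCPU, 4 vCPU left
host 2: place 60 vCPU, 4 vCPU left
host 3: place 38 vCPU, 26 vCPU left
host 3: place 17 vCPU, 9 vCPU left
host 3: place 9 vCPU, 0 vCPU left
host 4: place 63 vCPU, 1 vCPU left
host 5: place 56 vCPU, 8 vCPU left
host 6: place 32 vCPU, 32 vCPU left
host 6: place 6 vCPU, 26 vCPU left
host 6: place 17 vCPU, 9 vCPU left
host 7: place 29 vCPU, 35 vCPU left
host 8: place 49 vCPU, 15 vCPU left
host 7: place 31 vCPU, 4 vCPU left
host 9: place 62 vCPU, 2 vCPU left
host 10: place 20 vCPU, 44 vCPU left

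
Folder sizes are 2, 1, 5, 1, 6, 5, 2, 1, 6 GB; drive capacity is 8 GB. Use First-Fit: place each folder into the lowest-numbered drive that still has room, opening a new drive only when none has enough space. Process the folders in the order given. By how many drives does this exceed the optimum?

First-Fit: [2,1,5] [1,6,1] [5,2] [6] → 4 drives.
Total size 29 GB; any packing needs at least ⌈29/8⌉ = 4 drives.
So 4 is already optimal.

0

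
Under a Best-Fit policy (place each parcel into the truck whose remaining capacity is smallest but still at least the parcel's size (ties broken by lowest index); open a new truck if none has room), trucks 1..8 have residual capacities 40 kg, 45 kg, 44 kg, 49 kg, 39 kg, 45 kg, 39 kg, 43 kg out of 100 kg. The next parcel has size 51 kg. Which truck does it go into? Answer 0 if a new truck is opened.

0

No truck has ≥ 51 kg free, so a new truck is opened.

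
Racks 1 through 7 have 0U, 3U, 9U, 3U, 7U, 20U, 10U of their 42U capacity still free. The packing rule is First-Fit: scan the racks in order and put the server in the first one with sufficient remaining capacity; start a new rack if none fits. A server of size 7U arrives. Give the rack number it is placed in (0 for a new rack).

Racks with room: rack 3 (9U), rack 5 (7U), rack 6 (20U), rack 7 (10U).
The first with room is rack 3.

3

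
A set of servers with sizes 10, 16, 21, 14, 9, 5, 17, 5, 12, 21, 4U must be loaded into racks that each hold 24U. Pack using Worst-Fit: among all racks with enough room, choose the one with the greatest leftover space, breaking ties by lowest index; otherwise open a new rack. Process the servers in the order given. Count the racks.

7

10U → rack 1 (remaining 14U)
16U → rack 2 (remaining 8U)
21U → rack 3 (remaining 3U)
14U → rack 1 (remaining 0U)
9U → rack 4 (remaining 15U)
5U → rack 4 (remaining 10U)
17U → rack 5 (remaining 7U)
5U → rack 4 (remaining 5U)
12U → rack 6 (remaining 12U)
21U → rack 7 (remaining 3U)
4U → rack 6 (remaining 8U)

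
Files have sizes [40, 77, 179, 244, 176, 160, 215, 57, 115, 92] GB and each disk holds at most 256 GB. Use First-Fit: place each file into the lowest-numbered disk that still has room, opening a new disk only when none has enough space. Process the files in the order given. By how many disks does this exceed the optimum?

1

First-Fit: [40,77,57] [179] [244] [176] [160,92] [215] [115] → 7 disks.
Total size 1355 GB; any packing needs at least ⌈1355/256⌉ = 6 disks.
An optimal packing achieves that bound: [244] [215,40] [179,77] [176,57] [160,92] [115] → 6 disks.
Excess: 7 − 6 = 1.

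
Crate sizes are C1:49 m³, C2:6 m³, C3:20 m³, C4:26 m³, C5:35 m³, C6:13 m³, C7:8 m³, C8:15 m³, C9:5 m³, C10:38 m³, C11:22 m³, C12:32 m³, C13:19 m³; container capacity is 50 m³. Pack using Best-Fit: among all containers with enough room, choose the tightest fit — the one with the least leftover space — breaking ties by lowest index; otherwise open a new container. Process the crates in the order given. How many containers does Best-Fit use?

7

container 1: place C1 (49 m³), 1 m³ left
container 2: place C2 (6 m³), 44 m³ left
container 2: place C3 (20 m³), 24 m³ left
container 3: place C4 (26 m³), 24 m³ left
container 4: place C5 (35 m³), 15 m³ left
container 4: place C6 (13 m³), 2 m³ left
container 2: place C7 (8 m³), 16 m³ left
container 2: place C8 (15 m³), 1 m³ left
container 3: place C9 (5 m³), 19 m³ left
container 5: place C10 (38 m³), 12 m³ left
container 6: place C11 (22 m³), 28 m³ left
container 7: place C12 (32 m³), 18 m³ left
container 3: place C13 (19 m³), 0 m³ left
Final containers: [49] [6,20,8,15] [26,5,19] [35,13] [38] [22] [32].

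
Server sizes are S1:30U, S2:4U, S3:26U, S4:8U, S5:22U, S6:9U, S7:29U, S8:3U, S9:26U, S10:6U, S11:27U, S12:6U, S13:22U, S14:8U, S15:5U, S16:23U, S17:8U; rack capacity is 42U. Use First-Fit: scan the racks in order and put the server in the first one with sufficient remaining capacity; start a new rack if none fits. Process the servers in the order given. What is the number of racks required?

8

rack 1: place S1 (30U), 12U left
rack 1: place S2 (4U), 8U left
rack 2: place S3 (26U), 16U left
rack 1: place S4 (8U), 0U left
rack 3: place S5 (22U), 20U left
rack 2: place S6 (9U), 7U left
rack 4: place S7 (29U), 13U left
rack 2: place S8 (3U), 4U left
rack 5: place S9 (26U), 16U left
rack 3: place S10 (6U), 14U left
rack 6: place S11 (27U), 15U left
rack 3: place S12 (6U), 8U left
rack 7: place S13 (22U), 20U left
rack 3: place S14 (8U), 0U left
rack 4: place S15 (5U), 8U left
rack 8: place S16 (23U), 19U left
rack 4: place S17 (8U), 0U left
Final racks: [30,4,8] [26,9,3] [22,6,6,8] [29,5,8] [26] [27] [22] [23].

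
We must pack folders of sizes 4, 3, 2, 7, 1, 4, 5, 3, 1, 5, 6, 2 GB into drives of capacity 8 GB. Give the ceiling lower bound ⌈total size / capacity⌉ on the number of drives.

6 drives

Total size = 4 + 3 + 2 + 7 + 1 + 4 + 5 + 3 + 1 + 5 + 6 + 2 = 43 GB.
⌈43 / 8⌉ = 6.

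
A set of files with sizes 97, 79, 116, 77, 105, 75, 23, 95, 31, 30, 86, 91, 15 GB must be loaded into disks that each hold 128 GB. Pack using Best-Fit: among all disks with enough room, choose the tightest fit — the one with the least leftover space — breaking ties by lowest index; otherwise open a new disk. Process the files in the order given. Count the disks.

disk 1: place 97 GB, 31 GB left
disk 2: place 79 GB, 49 GB left
disk 3: place 116 GB, 12 GB left
disk 4: place 77 GB, 51 GB left
disk 5: place 105 GB, 23 GB left
disk 6: place 75 GB, 53 GB left
disk 5: place 23 GB, 0 GB left
disk 7: place 95 GB, 33 GB left
disk 1: place 31 GB, 0 GB left
disk 7: place 30 GB, 3 GB left
disk 8: place 86 GB, 42 GB left
disk 9: place 91 GB, 37 GB left
disk 9: place 15 GB, 22 GB left

9 disks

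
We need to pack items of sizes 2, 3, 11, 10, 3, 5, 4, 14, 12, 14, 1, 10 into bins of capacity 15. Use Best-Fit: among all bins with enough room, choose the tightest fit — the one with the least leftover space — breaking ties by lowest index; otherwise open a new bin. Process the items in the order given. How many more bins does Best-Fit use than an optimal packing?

Best-Fit: [2,3,10] [11,3,1] [5,4] [14] [12] [14] [10] → 7 bins.
Total size 89; any packing needs at least ⌈89/15⌉ = 6 bins.
An optimal packing achieves that bound: [14,1] [14] [12,3] [11,4] [10,5] [10,3,2] → 6 bins.
Excess: 7 − 6 = 1.

1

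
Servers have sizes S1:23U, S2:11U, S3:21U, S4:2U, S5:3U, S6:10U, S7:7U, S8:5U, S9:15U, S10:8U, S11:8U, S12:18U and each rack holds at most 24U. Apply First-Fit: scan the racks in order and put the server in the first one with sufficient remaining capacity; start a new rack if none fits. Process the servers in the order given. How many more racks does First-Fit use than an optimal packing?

First-Fit: [23] [11,2,3,7] [21] [10,5,8] [15,8] [18] → 6 racks.
Total size 131U; any packing needs at least ⌈131/24⌉ = 6 racks.
So 6 is already optimal.

0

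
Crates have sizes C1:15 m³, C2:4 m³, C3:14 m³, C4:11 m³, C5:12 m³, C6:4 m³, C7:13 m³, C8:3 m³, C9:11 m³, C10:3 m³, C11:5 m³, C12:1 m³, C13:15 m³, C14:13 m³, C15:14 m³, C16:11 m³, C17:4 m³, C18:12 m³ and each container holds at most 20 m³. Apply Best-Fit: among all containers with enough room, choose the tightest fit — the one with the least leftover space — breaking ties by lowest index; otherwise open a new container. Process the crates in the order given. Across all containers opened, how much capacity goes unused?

55

container 1: place C1 (15 m³), 5 m³ left
container 1: place C2 (4 m³), 1 m³ left
container 2: place C3 (14 m³), 6 m³ left
container 3: place C4 (11 m³), 9 m³ left
container 4: place C5 (12 m³), 8 m³ left
container 2: place C6 (4 m³), 2 m³ left
container 5: place C7 (13 m³), 7 m³ left
container 5: place C8 (3 m³), 4 m³ left
container 6: place C9 (11 m³), 9 m³ left
container 5: place C10 (3 m³), 1 m³ left
container 4: place C11 (5 m³), 3 m³ left
container 1: place C12 (1 m³), 0 m³ left
container 7: place C13 (15 m³), 5 m³ left
container 8: place C14 (13 m³), 7 m³ left
container 9: place C15 (14 m³), 6 m³ left
container 10: place C16 (11 m³), 9 m³ left
container 7: place C17 (4 m³), 1 m³ left
container 11: place C18 (12 m³), 8 m³ left
11 containers × 20 m³ = 220 m³; used 165 m³; unused 55 m³.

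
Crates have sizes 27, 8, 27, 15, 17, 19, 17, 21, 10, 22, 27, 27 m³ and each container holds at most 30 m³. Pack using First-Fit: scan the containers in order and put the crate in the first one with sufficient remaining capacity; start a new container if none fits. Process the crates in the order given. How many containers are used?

27 m³ → container 1 (remaining 3 m³)
8 m³ → container 2 (remaining 22 m³)
27 m³ → container 3 (remaining 3 m³)
15 m³ → container 2 (remaining 7 m³)
17 m³ → container 4 (remaining 13 m³)
19 m³ → container 5 (remaining 11 m³)
17 m³ → container 6 (remaining 13 m³)
21 m³ → container 7 (remaining 9 m³)
10 m³ → container 4 (remaining 3 m³)
22 m³ → container 8 (remaining 8 m³)
27 m³ → container 9 (remaining 3 m³)
27 m³ → container 10 (remaining 3 m³)
Final containers: [27] [8,15] [27] [17,10] [19] [17] [21] [22] [27] [27].

10 containers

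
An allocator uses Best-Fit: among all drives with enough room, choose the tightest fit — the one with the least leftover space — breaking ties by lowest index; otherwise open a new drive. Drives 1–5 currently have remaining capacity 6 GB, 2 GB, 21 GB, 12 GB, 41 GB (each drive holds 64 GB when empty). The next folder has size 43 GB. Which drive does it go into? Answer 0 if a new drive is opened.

No drive has ≥ 43 GB free, so a new drive is opened.

0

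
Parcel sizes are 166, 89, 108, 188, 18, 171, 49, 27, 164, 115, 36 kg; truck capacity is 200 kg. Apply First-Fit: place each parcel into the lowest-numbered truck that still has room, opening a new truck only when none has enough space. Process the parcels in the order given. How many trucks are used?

6

Put 166 kg in truck 1; 34 kg remain.
Put 89 kg in truck 2; 111 kg remain.
Put 108 kg in truck 2; 3 kg remain.
Put 188 kg in truck 3; 12 kg remain.
Put 18 kg in truck 1; 16 kg remain.
Put 171 kg in truck 4; 29 kg remain.
Put 49 kg in truck 5; 151 kg remain.
Put 27 kg in truck 4; 2 kg remain.
Put 164 kg in truck 6; 36 kg remain.
Put 115 kg in truck 5; 36 kg remain.
Put 36 kg in truck 5; 0 kg remain.
Final trucks: [166,18] [89,108] [188] [171,27] [49,115,36] [164].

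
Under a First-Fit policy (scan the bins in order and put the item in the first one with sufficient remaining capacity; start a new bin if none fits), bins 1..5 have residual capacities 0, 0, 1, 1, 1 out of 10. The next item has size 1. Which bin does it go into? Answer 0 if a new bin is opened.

Bins with room: bin 3 (1), bin 4 (1), bin 5 (1).
The first with room is bin 3.

3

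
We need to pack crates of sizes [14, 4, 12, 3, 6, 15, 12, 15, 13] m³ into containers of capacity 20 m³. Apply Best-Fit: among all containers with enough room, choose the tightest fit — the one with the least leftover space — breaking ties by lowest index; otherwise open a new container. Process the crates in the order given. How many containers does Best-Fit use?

14 m³ → container 1 (remaining 6 m³)
4 m³ → container 1 (remaining 2 m³)
12 m³ → container 2 (remaining 8 m³)
3 m³ → container 2 (remaining 5 m³)
6 m³ → container 3 (remaining 14 m³)
15 m³ → container 4 (remaining 5 m³)
12 m³ → container 3 (remaining 2 m³)
15 m³ → container 5 (remaining 5 m³)
13 m³ → container 6 (remaining 7 m³)

6 containers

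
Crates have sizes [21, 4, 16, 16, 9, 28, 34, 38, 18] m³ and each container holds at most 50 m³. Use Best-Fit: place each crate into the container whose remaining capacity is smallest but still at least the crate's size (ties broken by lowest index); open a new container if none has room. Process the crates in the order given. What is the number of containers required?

21 m³ → container 1 (remaining 29 m³)
4 m³ → container 1 (remaining 25 m³)
16 m³ → container 1 (remaining 9 m³)
16 m³ → container 2 (remaining 34 m³)
9 m³ → container 1 (remaining 0 m³)
28 m³ → container 2 (remaining 6 m³)
34 m³ → container 3 (remaining 16 m³)
38 m³ → container 4 (remaining 12 m³)
18 m³ → container 5 (remaining 32 m³)

5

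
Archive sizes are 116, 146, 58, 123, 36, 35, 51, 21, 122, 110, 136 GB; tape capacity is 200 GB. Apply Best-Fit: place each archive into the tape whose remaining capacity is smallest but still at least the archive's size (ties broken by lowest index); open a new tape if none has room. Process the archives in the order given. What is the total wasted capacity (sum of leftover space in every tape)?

tape 1: place 116 GB, 84 GB left
tape 2: place 146 GB, 54 GB left
tape 1: place 58 GB, 26 GB left
tape 3: place 123 GB, 77 GB left
tape 2: place 36 GB, 18 GB left
tape 3: place 35 GB, 42 GB left
tape 4: place 51 GB, 149 GB left
tape 1: place 21 GB, 5 GB left
tape 4: place 122 GB, 27 GB left
tape 5: place 110 GB, 90 GB left
tape 6: place 136 GB, 64 GB left
6 tapes × 200 GB = 1200 GB; used 954 GB; unused 246 GB.

246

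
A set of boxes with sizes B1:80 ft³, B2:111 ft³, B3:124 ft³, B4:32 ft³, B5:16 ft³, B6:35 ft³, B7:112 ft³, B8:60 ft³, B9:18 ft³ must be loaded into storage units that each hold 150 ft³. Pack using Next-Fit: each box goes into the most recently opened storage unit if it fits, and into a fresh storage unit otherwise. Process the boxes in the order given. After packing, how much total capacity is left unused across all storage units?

312

B1 (80 ft³) → storage unit 1 (remaining 70 ft³)
B2 (111 ft³) → storage unit 2 (remaining 39 ft³)
B3 (124 ft³) → storage unit 3 (remaining 26 ft³)
B4 (32 ft³) → storage unit 4 (remaining 118 ft³)
B5 (16 ft³) → storage unit 4 (remaining 102 ft³)
B6 (35 ft³) → storage unit 4 (remaining 67 ft³)
B7 (112 ft³) → storage unit 5 (remaining 38 ft³)
B8 (60 ft³) → storage unit 6 (remaining 90 ft³)
B9 (18 ft³) → storage unit 6 (remaining 72 ft³)
6 storage units × 150 ft³ = 900 ft³; used 588 ft³; unused 312 ft³.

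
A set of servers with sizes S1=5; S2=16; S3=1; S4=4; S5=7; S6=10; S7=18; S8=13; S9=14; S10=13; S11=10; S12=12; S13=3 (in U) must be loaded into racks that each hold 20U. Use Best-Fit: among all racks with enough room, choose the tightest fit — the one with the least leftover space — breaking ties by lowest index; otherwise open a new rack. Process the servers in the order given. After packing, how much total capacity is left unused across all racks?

34

S1 (5U) → rack 1 (remaining 15U)
S2 (16U) → rack 2 (remaining 4U)
S3 (1U) → rack 2 (remaining 3U)
S4 (4U) → rack 1 (remaining 11U)
S5 (7U) → rack 1 (remaining 4U)
S6 (10U) → rack 3 (remaining 10U)
S7 (18U) → rack 4 (remaining 2U)
S8 (13U) → rack 5 (remaining 7U)
S9 (14U) → rack 6 (remaining 6U)
S10 (13U) → rack 7 (remaining 7U)
S11 (10U) → rack 3 (remaining 0U)
S12 (12U) → rack 8 (remaining 8U)
S13 (3U) → rack 2 (remaining 0U)
8 racks × 20U = 160U; used 126U; unused 34U.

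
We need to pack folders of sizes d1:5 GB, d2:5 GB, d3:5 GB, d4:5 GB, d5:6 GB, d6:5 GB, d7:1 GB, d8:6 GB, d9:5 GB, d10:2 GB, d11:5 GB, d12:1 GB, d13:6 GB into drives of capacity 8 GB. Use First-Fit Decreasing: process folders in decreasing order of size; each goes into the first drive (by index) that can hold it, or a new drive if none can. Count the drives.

10 drives

Sorted descending: 6, 6, 6, 5, 5, 5, 5, 5, 5, 5, 2, 1, 1.
drive 1: place 6 GB, 2 GB left
drive 2: place 6 GB, 2 GB left
drive 3: place 6 GB, 2 GB left
drive 4: place 5 GB, 3 GB left
drive 5: place 5 GB, 3 GB left
drive 6: place 5 GB, 3 GB left
drive 7: place 5 GB, 3 GB left
drive 8: place 5 GB, 3 GB left
drive 9: place 5 GB, 3 GB left
drive 10: place 5 GB, 3 GB left
drive 1: place 2 GB, 0 GB left
drive 2: place 1 GB, 1 GB left
drive 2: place 1 GB, 0 GB left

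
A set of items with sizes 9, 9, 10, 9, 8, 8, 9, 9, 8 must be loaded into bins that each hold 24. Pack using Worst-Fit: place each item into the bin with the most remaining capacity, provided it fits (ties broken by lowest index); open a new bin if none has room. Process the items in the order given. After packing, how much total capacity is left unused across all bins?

9 → bin 1 (remaining 15)
9 → bin 1 (remaining 6)
10 → bin 2 (remaining 14)
9 → bin 2 (remaining 5)
8 → bin 3 (remaining 16)
8 → bin 3 (remaining 8)
9 → bin 4 (remaining 15)
9 → bin 4 (remaining 6)
8 → bin 3 (remaining 0)
4 bins × 24 = 96; used 79; unused 17.

17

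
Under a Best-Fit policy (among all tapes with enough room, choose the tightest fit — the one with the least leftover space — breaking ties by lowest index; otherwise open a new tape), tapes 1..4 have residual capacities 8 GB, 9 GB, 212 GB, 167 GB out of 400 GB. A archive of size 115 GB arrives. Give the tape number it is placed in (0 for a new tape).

4

Tapes with room: tape 3 (212 GB), tape 4 (167 GB).
Tightest fit is tape 4 with 167 GB free.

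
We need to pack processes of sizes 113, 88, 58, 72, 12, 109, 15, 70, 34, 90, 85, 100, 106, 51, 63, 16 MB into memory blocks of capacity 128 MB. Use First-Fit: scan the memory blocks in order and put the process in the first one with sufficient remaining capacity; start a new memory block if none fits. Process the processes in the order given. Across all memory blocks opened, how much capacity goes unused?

198

Put 113 MB in memory block 1; 15 MB remain.
Put 88 MB in memory block 2; 40 MB remain.
Put 58 MB in memory block 3; 70 MB remain.
Put 72 MB in memory block 4; 56 MB remain.
Put 12 MB in memory block 1; 3 MB remain.
Put 109 MB in memory block 5; 19 MB remain.
Put 15 MB in memory block 2; 25 MB remain.
Put 70 MB in memory block 3; 0 MB remain.
Put 34 MB in memory block 4; 22 MB remain.
Put 90 MB in memory block 6; 38 MB remain.
Put 85 MB in memory block 7; 43 MB remain.
Put 100 MB in memory block 8; 28 MB remain.
Put 106 MB in memory block 9; 22 MB remain.
Put 51 MB in memory block 10; 77 MB remain.
Put 63 MB in memory block 10; 14 MB remain.
Put 16 MB in memory block 2; 9 MB remain.
10 memory blocks × 128 MB = 1280 MB; used 1082 MB; unused 198 MB.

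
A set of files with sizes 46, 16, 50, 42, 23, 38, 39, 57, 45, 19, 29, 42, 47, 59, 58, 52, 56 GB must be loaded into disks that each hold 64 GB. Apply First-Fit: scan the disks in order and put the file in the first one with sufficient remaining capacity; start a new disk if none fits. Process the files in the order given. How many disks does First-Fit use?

disk 1: place 46 GB, 18 GB left
disk 1: place 16 GB, 2 GB left
disk 2: place 50 GB, 14 GB left
disk 3: place 42 GB, 22 GB left
disk 4: place 23 GB, 41 GB left
disk 4: place 38 GB, 3 GB left
disk 5: place 39 GB, 25 GB left
disk 6: place 57 GB, 7 GB left
disk 7: place 45 GB, 19 GB left
disk 3: place 19 GB, 3 GB left
disk 8: place 29 GB, 35 GB left
disk 9: place 42 GB, 22 GB left
disk 10: place 47 GB, 17 GB left
disk 11: place 59 GB, 5 GB left
disk 12: place 58 GB, 6 GB left
disk 13: place 52 GB, 12 GB left
disk 14: place 56 GB, 8 GB left

14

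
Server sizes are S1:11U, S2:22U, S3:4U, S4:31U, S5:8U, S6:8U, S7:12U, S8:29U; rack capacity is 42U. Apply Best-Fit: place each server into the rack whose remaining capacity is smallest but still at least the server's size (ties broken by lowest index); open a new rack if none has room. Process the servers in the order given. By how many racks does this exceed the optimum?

Best-Fit: [11,22,4] [31,8] [8,12] [29] → 4 racks.
Total size 125U; any packing needs at least ⌈125/42⌉ = 3 racks.
An optimal packing achieves that bound: [31,11] [29,12] [22,8,8,4] → 3 racks.
Excess: 4 − 3 = 1.

1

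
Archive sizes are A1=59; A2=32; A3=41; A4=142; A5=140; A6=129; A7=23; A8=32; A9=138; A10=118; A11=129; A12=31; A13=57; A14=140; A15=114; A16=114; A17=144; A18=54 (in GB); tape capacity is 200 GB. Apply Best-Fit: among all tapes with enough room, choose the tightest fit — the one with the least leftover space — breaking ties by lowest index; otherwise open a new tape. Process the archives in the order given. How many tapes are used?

11

A1 (59 GB) → tape 1 (remaining 141 GB)
A2 (32 GB) → tape 1 (remaining 109 GB)
A3 (41 GB) → tape 1 (remaining 68 GB)
A4 (142 GB) → tape 2 (remaining 58 GB)
A5 (140 GB) → tape 3 (remaining 60 GB)
A6 (129 GB) → tape 4 (remaining 71 GB)
A7 (23 GB) → tape 2 (remaining 35 GB)
A8 (32 GB) → tape 2 (remaining 3 GB)
A9 (138 GB) → tape 5 (remaining 62 GB)
A10 (118 GB) → tape 6 (remaining 82 GB)
A11 (129 GB) → tape 7 (remaining 71 GB)
A12 (31 GB) → tape 3 (remaining 29 GB)
A13 (57 GB) → tape 5 (remaining 5 GB)
A14 (140 GB) → tape 8 (remaining 60 GB)
A15 (114 GB) → tape 9 (remaining 86 GB)
A16 (114 GB) → tape 10 (remaining 86 GB)
A17 (144 GB) → tape 11 (remaining 56 GB)
A18 (54 GB) → tape 11 (remaining 2 GB)
Final tapes: [59,32,41] [142,23,32] [140,31] [129] [138,57] [118] [129] [140] [114] [114] [144,54].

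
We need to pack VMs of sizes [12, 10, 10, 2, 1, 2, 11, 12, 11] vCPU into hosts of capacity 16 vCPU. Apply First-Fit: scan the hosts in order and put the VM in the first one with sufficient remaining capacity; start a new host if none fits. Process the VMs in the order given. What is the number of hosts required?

host 1: place 12 vCPU, 4 vCPU left
host 2: place 10 vCPU, 6 vCPU left
host 3: place 10 vCPU, 6 vCPU left
host 1: place 2 vCPU, 2 vCPU left
host 1: place 1 vCPU, 1 vCPU left
host 2: place 2 vCPU, 4 vCPU left
host 4: place 11 vCPU, 5 vCPU left
host 5: place 12 vCPU, 4 vCPU left
host 6: place 11 vCPU, 5 vCPU left
Final hosts: [12,2,1] [10,2] [10] [11] [12] [11].

6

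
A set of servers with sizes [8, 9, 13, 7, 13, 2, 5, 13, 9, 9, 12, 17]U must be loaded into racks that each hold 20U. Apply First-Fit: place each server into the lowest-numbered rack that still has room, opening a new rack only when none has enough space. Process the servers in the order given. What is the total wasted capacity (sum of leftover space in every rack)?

Put 8U in rack 1; 12U remain.
Put 9U in rack 1; 3U remain.
Put 13U in rack 2; 7U remain.
Put 7U in rack 2; 0U remain.
Put 13U in rack 3; 7U remain.
Put 2U in rack 1; 1U remain.
Put 5U in rack 3; 2U remain.
Put 13U in rack 4; 7U remain.
Put 9U in rack 5; 11U remain.
Put 9U in rack 5; 2U remain.
Put 12U in rack 6; 8U remain.
Put 17U in rack 7; 3U remain.
7 racks × 20U = 140U; used 117U; unused 23U.

23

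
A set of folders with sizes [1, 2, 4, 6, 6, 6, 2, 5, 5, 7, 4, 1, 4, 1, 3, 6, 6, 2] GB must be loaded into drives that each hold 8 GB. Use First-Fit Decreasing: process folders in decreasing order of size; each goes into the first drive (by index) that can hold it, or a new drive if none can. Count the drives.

Sorted descending: 7, 6, 6, 6, 6, 6, 5, 5, 4, 4, 4, 3, 2, 2, 2, 1, 1, 1.
7 GB → drive 1 (remaining 1 GB)
6 GB → drive 2 (remaining 2 GB)
6 GB → drive 3 (remaining 2 GB)
6 GB → drive 4 (remaining 2 GB)
6 GB → drive 5 (remaining 2 GB)
6 GB → drive 6 (remaining 2 GB)
5 GB → drive 7 (remaining 3 GB)
5 GB → drive 8 (remaining 3 GB)
4 GB → drive 9 (remaining 4 GB)
4 GB → drive 9 (remaining 0 GB)
4 GB → drive 10 (remaining 4 GB)
3 GB → drive 7 (remaining 0 GB)
2 GB → drive 2 (remaining 0 GB)
2 GB → drive 3 (remaining 0 GB)
2 GB → drive 4 (remaining 0 GB)
1 GB → drive 1 (remaining 0 GB)
1 GB → drive 5 (remaining 1 GB)
1 GB → drive 5 (remaining 0 GB)
Final drives: [7,1] [6,2] [6,2] [6,2] [6,1,1] [6] [5,3] [5] [4,4] [4].

10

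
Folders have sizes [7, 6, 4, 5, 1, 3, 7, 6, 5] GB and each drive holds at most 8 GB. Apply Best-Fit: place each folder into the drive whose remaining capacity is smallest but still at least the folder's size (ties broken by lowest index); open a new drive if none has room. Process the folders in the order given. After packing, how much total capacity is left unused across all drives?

7 GB → drive 1 (remaining 1 GB)
6 GB → drive 2 (remaining 2 GB)
4 GB → drive 3 (remaining 4 GB)
5 GB → drive 4 (remaining 3 GB)
1 GB → drive 1 (remaining 0 GB)
3 GB → drive 4 (remaining 0 GB)
7 GB → drive 5 (remaining 1 GB)
6 GB → drive 6 (remaining 2 GB)
5 GB → drive 7 (remaining 3 GB)
7 drives × 8 GB = 56 GB; used 44 GB; unused 12 GB.

12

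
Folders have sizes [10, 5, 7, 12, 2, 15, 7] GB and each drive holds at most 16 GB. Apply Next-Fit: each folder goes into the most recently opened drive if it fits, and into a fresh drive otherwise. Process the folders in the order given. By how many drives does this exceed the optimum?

Next-Fit: [10,5] [7] [12,2] [15] [7] → 5 drives.
Total size 58 GB; any packing needs at least ⌈58/16⌉ = 4 drives.
An optimal packing achieves that bound: [15] [12,2] [10,5] [7,7] → 4 drives.
Excess: 5 − 4 = 1.

1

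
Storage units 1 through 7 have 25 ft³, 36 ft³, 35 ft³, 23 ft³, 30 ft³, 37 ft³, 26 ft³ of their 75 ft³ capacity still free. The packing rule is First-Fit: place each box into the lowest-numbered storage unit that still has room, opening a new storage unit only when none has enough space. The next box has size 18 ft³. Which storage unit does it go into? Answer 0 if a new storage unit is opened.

Storage units with room: storage unit 1 (25 ft³), storage unit 2 (36 ft³), storage unit 3 (35 ft³), storage unit 4 (23 ft³), storage unit 5 (30 ft³), storage unit 6 (37 ft³), storage unit 7 (26 ft³).
The first with room is storage unit 1.

1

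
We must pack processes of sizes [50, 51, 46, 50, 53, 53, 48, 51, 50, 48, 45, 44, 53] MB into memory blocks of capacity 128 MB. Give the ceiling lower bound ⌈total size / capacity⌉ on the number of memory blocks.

Total size = 50 + 51 + 46 + 50 + 53 + 53 + 48 + 51 + 50 + 48 + 45 + 44 + 53 = 642 MB.
⌈642 / 128⌉ = 6.

6 memory blocks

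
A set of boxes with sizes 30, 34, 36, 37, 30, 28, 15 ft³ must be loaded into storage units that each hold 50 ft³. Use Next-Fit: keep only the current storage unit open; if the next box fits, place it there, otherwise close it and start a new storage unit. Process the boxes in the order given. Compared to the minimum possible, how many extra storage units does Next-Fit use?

0

Next-Fit: [30] [34] [36] [37] [30] [28,15] → 6 storage units.
6 boxes exceed 25 ft³ (half the capacity), and no two of those can share a storage unit, so at least 6 storage units are needed.
So 6 is already optimal.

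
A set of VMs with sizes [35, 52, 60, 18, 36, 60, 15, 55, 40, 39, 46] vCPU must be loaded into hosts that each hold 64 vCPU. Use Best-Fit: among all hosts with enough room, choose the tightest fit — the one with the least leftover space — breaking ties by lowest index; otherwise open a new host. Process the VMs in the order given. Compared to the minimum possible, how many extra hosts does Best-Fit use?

Best-Fit: [35,18] [52] [60] [36,15] [60] [55] [40] [39] [46] → 9 hosts.
9 VMs exceed 32 vCPU (half the capacity), and no two of those can share a host, so at least 9 hosts are needed.
So 9 is already optimal.

0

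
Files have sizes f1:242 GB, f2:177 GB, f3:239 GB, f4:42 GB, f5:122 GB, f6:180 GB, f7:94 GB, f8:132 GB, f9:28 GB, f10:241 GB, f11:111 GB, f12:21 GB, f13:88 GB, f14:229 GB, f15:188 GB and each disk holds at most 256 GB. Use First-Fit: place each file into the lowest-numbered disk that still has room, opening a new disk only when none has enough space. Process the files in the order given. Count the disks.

10

Put f1 (242 GB) in disk 1; 14 GB remain.
Put f2 (177 GB) in disk 2; 79 GB remain.
Put f3 (239 GB) in disk 3; 17 GB remain.
Put f4 (42 GB) in disk 2; 37 GB remain.
Put f5 (122 GB) in disk 4; 134 GB remain.
Put f6 (180 GB) in disk 5; 76 GB remain.
Put f7 (94 GB) in disk 4; 40 GB remain.
Put f8 (132 GB) in disk 6; 124 GB remain.
Put f9 (28 GB) in disk 2; 9 GB remain.
Put f10 (241 GB) in disk 7; 15 GB remain.
Put f11 (111 GB) in disk 6; 13 GB remain.
Put f12 (21 GB) in disk 4; 19 GB remain.
Put f13 (88 GB) in disk 8; 168 GB remain.
Put f14 (229 GB) in disk 9; 27 GB remain.
Put f15 (188 GB) in disk 10; 68 GB remain.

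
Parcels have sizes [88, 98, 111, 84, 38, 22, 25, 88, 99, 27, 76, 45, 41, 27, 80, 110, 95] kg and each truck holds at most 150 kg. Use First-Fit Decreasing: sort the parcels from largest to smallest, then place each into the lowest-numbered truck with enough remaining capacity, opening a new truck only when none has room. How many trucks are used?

Sorted descending: 111, 110, 99, 98, 95, 88, 88, 84, 80, 76, 45, 41, 38, 27, 27, 25, 22.
Put 111 kg in truck 1; 39 kg remain.
Put 110 kg in truck 2; 40 kg remain.
Put 99 kg in truck 3; 51 kg remain.
Put 98 kg in truck 4; 52 kg remain.
Put 95 kg in truck 5; 55 kg remain.
Put 88 kg in truck 6; 62 kg remain.
Put 88 kg in truck 7; 62 kg remain.
Put 84 kg in truck 8; 66 kg remain.
Put 80 kg in truck 9; 70 kg remain.
Put 76 kg in truck 10; 74 kg remain.
Put 45 kg in truck 3; 6 kg remain.
Put 41 kg in truck 4; 11 kg remain.
Put 38 kg in truck 1; 1 kg remain.
Put 27 kg in truck 2; 13 kg remain.
Put 27 kg in truck 5; 28 kg remain.
Put 25 kg in truck 5; 3 kg remain.
Put 22 kg in truck 6; 40 kg remain.
Final trucks: [111,38] [110,27] [99,45] [98,41] [95,27,25] [88,22] [88] [84] [80] [76].

10 trucks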